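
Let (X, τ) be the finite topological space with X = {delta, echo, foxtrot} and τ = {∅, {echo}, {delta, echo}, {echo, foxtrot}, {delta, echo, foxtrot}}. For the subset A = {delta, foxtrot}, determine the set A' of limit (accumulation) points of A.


A' = ∅

For each x ∈ X, list the open sets U ∈ τ with x ∈ U, then check whether U ∩ (A ∖ {x}) ≠ ∅ for every such U.
  x = delta: open {delta, echo} ∋ x has {delta, echo} ∩ (A ∖ {delta}) = ∅, so x is NOT a limit point.
  x = echo: open {echo} ∋ x has {echo} ∩ (A ∖ {echo}) = ∅, so x is NOT a limit point.
  x = foxtrot: open {echo, foxtrot} ∋ x has {echo, foxtrot} ∩ (A ∖ {foxtrot}) = ∅, so x is NOT a limit point.
Collecting: A' = ∅.


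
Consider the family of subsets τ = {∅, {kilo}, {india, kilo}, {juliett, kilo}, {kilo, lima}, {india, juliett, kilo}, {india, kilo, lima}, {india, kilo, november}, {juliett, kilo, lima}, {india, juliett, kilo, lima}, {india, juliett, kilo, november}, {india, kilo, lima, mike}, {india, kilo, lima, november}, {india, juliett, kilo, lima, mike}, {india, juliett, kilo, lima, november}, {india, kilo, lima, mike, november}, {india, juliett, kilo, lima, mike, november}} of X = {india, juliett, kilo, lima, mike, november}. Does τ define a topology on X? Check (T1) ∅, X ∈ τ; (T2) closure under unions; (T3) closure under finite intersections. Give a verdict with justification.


τ IS a topology on X.

Axiom (T1): ∅ ∈ τ? Yes; X ∈ τ? Yes.
Axiom (T2/T3): check pairwise unions and intersections of members of τ.
All pairwise intersections and unions checked — each lies in τ. Therefore τ satisfies (T1), (T2), (T3): it IS a topology on X.


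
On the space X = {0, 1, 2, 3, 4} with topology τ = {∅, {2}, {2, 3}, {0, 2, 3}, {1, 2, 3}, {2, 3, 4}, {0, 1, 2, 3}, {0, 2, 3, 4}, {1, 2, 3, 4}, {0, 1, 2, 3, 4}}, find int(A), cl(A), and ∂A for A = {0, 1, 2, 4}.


int(A) = {2}, cl(A) = {0, 1, 2, 3, 4}, ∂A = {0, 1, 3, 4}.

Closed sets in (X, τ) are complements of opens:
  closed(X, τ) = {∅, {0}, {1}, {4}, {0, 1}, {0, 4}, {1, 4}, {0, 1, 4}, {0, 1, 3, 4}, {0, 1, 2, 3, 4}}.
int(A) = ⋃ {U ∈ τ : U ⊆ A}. Opens contained in A: ∅, {2}.
Taking the union of these: int(A) = {2}.
cl(A) = ⋂ {C closed : A ⊆ C}. Closed sets containing A: {0, 1, 2, 3, 4}.
Intersecting these: cl(A) = {0, 1, 2, 3, 4}.
∂A = cl(A) ∖ int(A) = {0, 1, 2, 3, 4} ∖ {2} = {0, 1, 3, 4}.


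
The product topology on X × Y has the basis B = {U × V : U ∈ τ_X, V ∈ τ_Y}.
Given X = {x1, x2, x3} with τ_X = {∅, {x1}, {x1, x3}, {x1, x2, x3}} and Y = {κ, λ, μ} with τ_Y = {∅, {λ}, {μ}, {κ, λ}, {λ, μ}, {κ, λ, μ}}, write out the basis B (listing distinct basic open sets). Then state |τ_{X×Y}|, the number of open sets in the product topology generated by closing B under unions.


Basis B = {∅ × ∅, {x1} × {λ}, {x1} × {μ}, {x1} × {κ, λ}, {x1} × {λ, μ}, {x1, x3} × {λ}, {x1, x3} × {μ}, {x1} × {κ, λ, μ}, {x1, x2, x3} × {λ}, {x1, x2, x3} × {μ}, {x1, x3} × {κ, λ}, {x1, x3} × {λ, μ}, {x1, x3} × {κ, λ, μ}, {x1, x2, x3} × {κ, λ}, {x1, x2, x3} × {λ, μ}, {x1, x2, x3} × {κ, λ, μ}}; |τ_{X×Y}| = 40.

Enumerate products U × V with U ∈ τ_X, V ∈ τ_Y (deduplicated):
  ∅ × ∅ = {} (∅)
  {x1} × {λ} = {(x1,λ)}
  {x1} × {μ} = {(x1,μ)}
  {x1} × {κ, λ} = {(x1,κ), (x1,λ)}
  {x1} × {λ, μ} = {(x1,λ), (x1,μ)}
  {x1, x3} × {λ} = {(x1,λ), (x3,λ)}
  {x1, x3} × {μ} = {(x1,μ), (x3,μ)}
  {x1} × {κ, λ, μ} = {(x1,κ), (x1,λ), (x1,μ)}
  {x1, x2, x3} × {λ} = {(x1,λ), (x2,λ), (x3,λ)}
  {x1, x2, x3} × {μ} = {(x1,μ), (x2,μ), (x3,μ)}
  {x1, x3} × {κ, λ} = {(x1,κ), (x1,λ), (x3,κ), (x3,λ)}
  {x1, x3} × {λ, μ} = {(x1,λ), (x1,μ), (x3,λ), (x3,μ)}
  {x1, x3} × {κ, λ, μ} = {(x1,κ), (x1,λ), (x1,μ), (x3,κ), (x3,λ), (x3,μ)}
  {x1, x2, x3} × {κ, λ} = {(x1,κ), (x1,λ), (x2,κ), (x2,λ), (x3,κ), (x3,λ)}
  {x1, x2, x3} × {λ, μ} = {(x1,λ), (x1,μ), (x2,λ), (x2,μ), (x3,λ), (x3,μ)}
  {x1, x2, x3} × {κ, λ, μ} = {(x1,κ), (x1,λ), (x1,μ), (x2,κ), (x2,λ), (x2,μ), (x3,κ), (x3,λ), (x3,μ)}
These 16 distinct sets form the basis B.
Close under arbitrary unions to get τ_{X×Y}; counting gives |τ_{X×Y}| = 40.


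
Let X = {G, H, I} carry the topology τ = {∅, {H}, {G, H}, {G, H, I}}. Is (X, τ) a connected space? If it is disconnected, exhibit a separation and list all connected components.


(X, τ) is connected.

Find clopen sets (U ∈ τ with X ∖ U ∈ τ):
  U = ∅, X ∖ U = {G, H, I} — both open, so U is clopen.
  U = {G, H, I}, X ∖ U = ∅ — both open, so U is clopen.
Only trivial clopens (∅ and X) exist, so (X, τ) is connected.
Compute connected components by grouping points that agree on all clopens:
  component: {G, H, I}


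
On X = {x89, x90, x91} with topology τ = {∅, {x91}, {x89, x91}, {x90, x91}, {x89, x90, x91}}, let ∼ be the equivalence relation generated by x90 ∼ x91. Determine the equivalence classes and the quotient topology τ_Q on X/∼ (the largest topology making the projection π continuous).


X/∼ = {[x89], [x90=x91]}; |τ_Q| = 3.

Equivalence classes: [x89], [x90=x91].
Quotient map π: X → X/∼ sends x89 ↦ [x89], x90 ↦ [x90=x91], x91 ↦ [x90=x91].
For each subset V ⊆ X/∼, compute π^{-1}(V) ⊆ X and check whether π^{-1}(V) ∈ τ. V is open in τ_Q iff π^{-1}(V) ∈ τ.
  V = {}: π^{-1}(V) = ∅ ∈ τ ✓.
  V = {[x89]}: π^{-1}(V) = {x89} ∉ τ ✗.
  V = {[x90=x91]}: π^{-1}(V) = {x90, x91} ∈ τ ✓.
  V = {[x89], [x90=x91]}: π^{-1}(V) = {x89, x90, x91} ∈ τ ✓.
Open sets in the quotient: τ_Q = {{}, {[x90=x91]}, {[x89], [x90=x91]}} (3 elements).


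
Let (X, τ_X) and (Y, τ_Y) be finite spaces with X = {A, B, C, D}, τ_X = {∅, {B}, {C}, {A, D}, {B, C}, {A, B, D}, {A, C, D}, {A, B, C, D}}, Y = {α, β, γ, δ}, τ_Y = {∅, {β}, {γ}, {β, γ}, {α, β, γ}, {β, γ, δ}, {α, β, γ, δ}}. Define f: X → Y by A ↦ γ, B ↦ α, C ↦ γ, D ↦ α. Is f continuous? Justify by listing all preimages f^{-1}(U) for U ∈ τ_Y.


f is NOT continuous.

Compute f^{-1}(U) for each U ∈ τ_Y:
  U = ∅: f^{-1}(U) = ∅ ∈ τ_X ✓.
  U = {β}: f^{-1}(U) = ∅ ∈ τ_X ✓.
  U = {γ}: f^{-1}(U) = {A, C} ∉ τ_X ✗.
  U = {β, γ}: f^{-1}(U) = {A, C} ∉ τ_X ✗.
  U = {α, β, γ}: f^{-1}(U) = {A, B, C, D} ∈ τ_X ✓.
  U = {β, γ, δ}: f^{-1}(U) = {A, C} ∉ τ_X ✗.
  U = {α, β, γ, δ}: f^{-1}(U) = {A, B, C, D} ∈ τ_X ✓.
Found U = {γ} with f^{-1}(U) = {A, C} not in τ_X. Therefore f is NOT continuous.


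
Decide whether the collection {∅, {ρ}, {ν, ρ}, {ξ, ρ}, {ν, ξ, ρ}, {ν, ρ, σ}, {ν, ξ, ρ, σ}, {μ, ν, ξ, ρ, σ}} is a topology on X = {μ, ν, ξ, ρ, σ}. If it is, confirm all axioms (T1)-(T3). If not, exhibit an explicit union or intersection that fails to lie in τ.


τ IS a topology on X.

Axiom (T1): ∅ ∈ τ? Yes; X ∈ τ? Yes.
Axiom (T2/T3): check pairwise unions and intersections of members of τ.
All pairwise intersections and unions checked — each lies in τ. Therefore τ satisfies (T1), (T2), (T3): it IS a topology on X.


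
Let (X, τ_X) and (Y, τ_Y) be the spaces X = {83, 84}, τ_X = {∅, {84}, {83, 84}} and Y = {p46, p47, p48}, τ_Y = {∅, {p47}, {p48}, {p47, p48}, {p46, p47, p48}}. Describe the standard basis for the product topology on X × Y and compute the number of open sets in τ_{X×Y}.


Basis B = {∅ × ∅, {84} × {p47}, {84} × {p48}, {83, 84} × {p47}, {83, 84} × {p48}, {84} × {p47, p48}, {84} × {p46, p47, p48}, {83, 84} × {p47, p48}, {83, 84} × {p46, p47, p48}}; |τ_{X×Y}| = 14.

Enumerate products U × V with U ∈ τ_X, V ∈ τ_Y (deduplicated):
  ∅ × ∅ = {} (∅)
  {84} × {p47} = {(84,p47)}
  {84} × {p48} = {(84,p48)}
  {83, 84} × {p47} = {(83,p47), (84,p47)}
  {83, 84} × {p48} = {(83,p48), (84,p48)}
  {84} × {p47, p48} = {(84,p47), (84,p48)}
  {84} × {p46, p47, p48} = {(84,p46), (84,p47), (84,p48)}
  {83, 84} × {p47, p48} = {(83,p47), (83,p48), (84,p47), (84,p48)}
  {83, 84} × {p46, p47, p48} = {(83,p46), (83,p47), (83,p48), (84,p46), (84,p47), (84,p48)}
These 9 distinct sets form the basis B.
Close under arbitrary unions to get τ_{X×Y}; counting gives |τ_{X×Y}| = 14.


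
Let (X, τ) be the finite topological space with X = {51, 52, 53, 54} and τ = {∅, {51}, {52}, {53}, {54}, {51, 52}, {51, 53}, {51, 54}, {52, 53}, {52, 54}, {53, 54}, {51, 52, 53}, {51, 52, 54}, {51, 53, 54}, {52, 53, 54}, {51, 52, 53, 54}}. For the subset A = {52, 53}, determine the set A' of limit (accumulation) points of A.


A' = ∅

For each x ∈ X, list the open sets U ∈ τ with x ∈ U, then check whether U ∩ (A ∖ {x}) ≠ ∅ for every such U.
  x = 51: open {51} ∋ x has {51} ∩ (A ∖ {51}) = ∅, so x is NOT a limit point.
  x = 52: open {52} ∋ x has {52} ∩ (A ∖ {52}) = ∅, so x is NOT a limit point.
  x = 53: open {53} ∋ x has {53} ∩ (A ∖ {53}) = ∅, so x is NOT a limit point.
  x = 54: open {54} ∋ x has {54} ∩ (A ∖ {54}) = ∅, so x is NOT a limit point.
Collecting: A' = ∅.


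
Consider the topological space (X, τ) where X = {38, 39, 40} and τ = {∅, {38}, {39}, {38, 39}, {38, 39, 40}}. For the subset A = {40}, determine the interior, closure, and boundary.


int(A) = ∅, cl(A) = {40}, ∂A = {40}.

Closed sets in (X, τ) are complements of opens:
  closed(X, τ) = {∅, {40}, {38, 40}, {39, 40}, {38, 39, 40}}.
int(A) = ⋃ {U ∈ τ : U ⊆ A}. Opens contained in A: ∅.
Taking the union of these: int(A) = ∅.
cl(A) = ⋂ {C closed : A ⊆ C}. Closed sets containing A: {40}, {38, 40}, {39, 40}, {38, 39, 40}.
Intersecting these: cl(A) = {40}.
∂A = cl(A) ∖ int(A) = {40} ∖ ∅ = {40}.


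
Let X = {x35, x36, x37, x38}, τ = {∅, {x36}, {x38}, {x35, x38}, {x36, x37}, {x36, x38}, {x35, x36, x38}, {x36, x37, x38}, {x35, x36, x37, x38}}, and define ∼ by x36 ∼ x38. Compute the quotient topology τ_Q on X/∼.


X/∼ = {[x35], [x36=x38], [x37]}; |τ_Q| = 5.

Equivalence classes: [x35], [x36=x38], [x37].
Quotient map π: X → X/∼ sends x35 ↦ [x35], x36 ↦ [x36=x38], x37 ↦ [x37], x38 ↦ [x36=x38].
For each subset V ⊆ X/∼, compute π^{-1}(V) ⊆ X and check whether π^{-1}(V) ∈ τ. V is open in τ_Q iff π^{-1}(V) ∈ τ.
  V = {}: π^{-1}(V) = ∅ ∈ τ ✓.
  V = {[x35]}: π^{-1}(V) = {x35} ∉ τ ✗.
  V = {[x36=x38]}: π^{-1}(V) = {x36, x38} ∈ τ ✓.
  V = {[x35], [x36=x38]}: π^{-1}(V) = {x35, x36, x38} ∈ τ ✓.
  V = {[x37]}: π^{-1}(V) = {x37} ∉ τ ✗.
  V = {[x35], [x37]}: π^{-1}(V) = {x35, x37} ∉ τ ✗.
  V = {[x36=x38], [x37]}: π^{-1}(V) = {x36, x37, x38} ∈ τ ✓.
  V = {[x35], [x36=x38], [x37]}: π^{-1}(V) = {x35, x36, x37, x38} ∈ τ ✓.
Open sets in the quotient: τ_Q = {{}, {[x36=x38]}, {[x35], [x36=x38]}, {[x36=x38], [x37]}, {[x35], [x36=x38], [x37]}} (5 elements).


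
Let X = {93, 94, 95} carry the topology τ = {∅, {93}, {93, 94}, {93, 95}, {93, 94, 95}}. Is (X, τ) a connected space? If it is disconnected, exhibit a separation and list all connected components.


(X, τ) is connected.

Find clopen sets (U ∈ τ with X ∖ U ∈ τ):
  U = ∅, X ∖ U = {93, 94, 95} — both open, so U is clopen.
  U = {93, 94, 95}, X ∖ U = ∅ — both open, so U is clopen.
Only trivial clopens (∅ and X) exist, so (X, τ) is connected.
Compute connected components by grouping points that agree on all clopens:
  component: {93, 94, 95}


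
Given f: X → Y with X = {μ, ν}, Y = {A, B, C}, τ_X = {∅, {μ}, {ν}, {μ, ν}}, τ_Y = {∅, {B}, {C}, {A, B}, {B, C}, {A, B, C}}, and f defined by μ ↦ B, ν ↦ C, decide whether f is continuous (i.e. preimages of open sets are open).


f IS continuous.

Compute f^{-1}(U) for each U ∈ τ_Y:
  U = ∅: f^{-1}(U) = ∅ ∈ τ_X ✓.
  U = {B}: f^{-1}(U) = {μ} ∈ τ_X ✓.
  U = {C}: f^{-1}(U) = {ν} ∈ τ_X ✓.
  U = {A, B}: f^{-1}(U) = {μ} ∈ τ_X ✓.
  U = {B, C}: f^{-1}(U) = {μ, ν} ∈ τ_X ✓.
  U = {A, B, C}: f^{-1}(U) = {μ, ν} ∈ τ_X ✓.
Every preimage lies in τ_X, so f IS continuous.


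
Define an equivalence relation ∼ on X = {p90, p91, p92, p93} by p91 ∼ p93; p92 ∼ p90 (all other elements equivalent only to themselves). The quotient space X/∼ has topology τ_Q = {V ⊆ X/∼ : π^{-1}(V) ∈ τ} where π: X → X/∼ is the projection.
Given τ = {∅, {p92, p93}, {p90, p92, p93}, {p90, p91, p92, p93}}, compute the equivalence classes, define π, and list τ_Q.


X/∼ = {[p90=p92], [p91=p93]}; |τ_Q| = 2.

Equivalence classes: [p90=p92], [p91=p93].
Quotient map π: X → X/∼ sends p90 ↦ [p90=p92], p91 ↦ [p91=p93], p92 ↦ [p90=p92], p93 ↦ [p91=p93].
For each subset V ⊆ X/∼, compute π^{-1}(V) ⊆ X and check whether π^{-1}(V) ∈ τ. V is open in τ_Q iff π^{-1}(V) ∈ τ.
  V = {}: π^{-1}(V) = ∅ ∈ τ ✓.
  V = {[p90=p92]}: π^{-1}(V) = {p90, p92} ∉ τ ✗.
  V = {[p91=p93]}: π^{-1}(V) = {p91, p93} ∉ τ ✗.
  V = {[p90=p92], [p91=p93]}: π^{-1}(V) = {p90, p91, p92, p93} ∈ τ ✓.
Open sets in the quotient: τ_Q = {{}, {[p90=p92], [p91=p93]}} (2 elements).


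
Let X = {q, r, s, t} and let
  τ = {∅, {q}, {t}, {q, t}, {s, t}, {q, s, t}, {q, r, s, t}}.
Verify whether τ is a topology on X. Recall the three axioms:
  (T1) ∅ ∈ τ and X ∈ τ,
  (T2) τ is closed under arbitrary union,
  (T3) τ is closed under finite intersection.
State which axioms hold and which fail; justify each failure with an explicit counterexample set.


τ IS a topology on X.

Axiom (T1): ∅ ∈ τ? Yes; X ∈ τ? Yes.
Axiom (T2/T3): check pairwise unions and intersections of members of τ.
All pairwise intersections and unions checked — each lies in τ. Therefore τ satisfies (T1), (T2), (T3): it IS a topology on X.


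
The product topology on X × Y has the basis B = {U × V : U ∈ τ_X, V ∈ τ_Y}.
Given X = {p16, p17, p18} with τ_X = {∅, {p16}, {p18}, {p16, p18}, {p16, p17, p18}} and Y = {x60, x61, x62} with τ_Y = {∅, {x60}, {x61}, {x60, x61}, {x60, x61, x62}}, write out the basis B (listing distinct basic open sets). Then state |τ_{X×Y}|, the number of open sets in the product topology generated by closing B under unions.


Basis B = {∅ × ∅, {p16} × {x60}, {p16} × {x61}, {p18} × {x60}, {p18} × {x61}, {p16} × {x60, x61}, {p16, p18} × {x60}, {p16, p18} × {x61}, {p18} × {x60, x61}, {p16} × {x60, x61, x62}, {p16, p17, p18} × {x60}, {p16, p17, p18} × {x61}, {p18} × {x60, x61, x62}, {p16, p18} × {x60, x61}, {p16, p18} × {x60, x61, x62}, {p16, p17, p18} × {x60, x61}, {p16, p17, p18} × {x60, x61, x62}}; |τ_{X×Y}| = 48.

Enumerate products U × V with U ∈ τ_X, V ∈ τ_Y (deduplicated):
  ∅ × ∅ = {} (∅)
  {p16} × {x60} = {(p16,x60)}
  {p16} × {x61} = {(p16,x61)}
  {p18} × {x60} = {(p18,x60)}
  {p18} × {x61} = {(p18,x61)}
  {p16} × {x60, x61} = {(p16,x60), (p16,x61)}
  {p16, p18} × {x60} = {(p16,x60), (p18,x60)}
  {p16, p18} × {x61} = {(p16,x61), (p18,x61)}
  {p18} × {x60, x61} = {(p18,x60), (p18,x61)}
  {p16} × {x60, x61, x62} = {(p16,x60), (p16,x61), (p16,x62)}
  {p16, p17, p18} × {x60} = {(p16,x60), (p17,x60), (p18,x60)}
  {p16, p17, p18} × {x61} = {(p16,x61), (p17,x61), (p18,x61)}
  {p18} × {x60, x61, x62} = {(p18,x60), (p18,x61), (p18,x62)}
  {p16, p18} × {x60, x61} = {(p16,x60), (p16,x61), (p18,x60), (p18,x61)}
  {p16, p18} × {x60, x61, x62} = {(p16,x60), (p16,x61), (p16,x62), (p18,x60), (p18,x61), (p18,x62)}
  {p16, p17, p18} × {x60, x61} = {(p16,x60), (p16,x61), (p17,x60), (p17,x61), (p18,x60), (p18,x61)}
  {p16, p17, p18} × {x60, x61, x62} = {(p16,x60), (p16,x61), (p16,x62), (p17,x60), (p17,x61), (p17,x62), (p18,x60), (p18,x61), (p18,x62)}
These 17 distinct sets form the basis B.
Close under arbitrary unions to get τ_{X×Y}; counting gives |τ_{X×Y}| = 48.


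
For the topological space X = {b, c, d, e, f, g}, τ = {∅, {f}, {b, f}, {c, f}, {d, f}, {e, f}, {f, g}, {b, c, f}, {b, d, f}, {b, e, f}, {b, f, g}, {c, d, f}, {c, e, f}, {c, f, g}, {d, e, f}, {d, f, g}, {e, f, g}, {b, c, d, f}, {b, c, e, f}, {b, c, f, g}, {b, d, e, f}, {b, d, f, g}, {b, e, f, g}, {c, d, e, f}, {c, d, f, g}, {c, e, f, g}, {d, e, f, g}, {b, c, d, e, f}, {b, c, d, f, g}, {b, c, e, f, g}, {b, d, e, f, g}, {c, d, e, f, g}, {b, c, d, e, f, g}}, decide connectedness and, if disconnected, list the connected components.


(X, τ) is connected.

Find clopen sets (U ∈ τ with X ∖ U ∈ τ):
  U = ∅, X ∖ U = {b, c, d, e, f, g} — both open, so U is clopen.
  U = {b, c, d, e, f, g}, X ∖ U = ∅ — both open, so U is clopen.
Only trivial clopens (∅ and X) exist, so (X, τ) is connected.
Compute connected components by grouping points that agree on all clopens:
  component: {b, c, d, e, f, g}


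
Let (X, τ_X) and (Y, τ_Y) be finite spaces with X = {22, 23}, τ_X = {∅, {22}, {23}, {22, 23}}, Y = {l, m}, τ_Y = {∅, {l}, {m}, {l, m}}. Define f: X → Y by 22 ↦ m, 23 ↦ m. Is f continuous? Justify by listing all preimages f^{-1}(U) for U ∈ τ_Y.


f IS continuous.

Compute f^{-1}(U) for each U ∈ τ_Y:
  U = ∅: f^{-1}(U) = ∅ ∈ τ_X ✓.
  U = {l}: f^{-1}(U) = ∅ ∈ τ_X ✓.
  U = {m}: f^{-1}(U) = {22, 23} ∈ τ_X ✓.
  U = {l, m}: f^{-1}(U) = {22, 23} ∈ τ_X ✓.
Every preimage lies in τ_X, so f IS continuous.


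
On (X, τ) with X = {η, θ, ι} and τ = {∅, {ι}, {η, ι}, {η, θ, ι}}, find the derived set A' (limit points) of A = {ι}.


A' = {η, θ}

For each x ∈ X, list the open sets U ∈ τ with x ∈ U, then check whether U ∩ (A ∖ {x}) ≠ ∅ for every such U.
  x = η: opens ∋ x are {η, ι}, {η, θ, ι}; each meets A ∖ {η}, so x IS a limit point.
  x = θ: opens ∋ x are {η, θ, ι}; each meets A ∖ {θ}, so x IS a limit point.
  x = ι: open {ι} ∋ x has {ι} ∩ (A ∖ {ι}) = ∅, so x is NOT a limit point.
Collecting: A' = {η, θ}.


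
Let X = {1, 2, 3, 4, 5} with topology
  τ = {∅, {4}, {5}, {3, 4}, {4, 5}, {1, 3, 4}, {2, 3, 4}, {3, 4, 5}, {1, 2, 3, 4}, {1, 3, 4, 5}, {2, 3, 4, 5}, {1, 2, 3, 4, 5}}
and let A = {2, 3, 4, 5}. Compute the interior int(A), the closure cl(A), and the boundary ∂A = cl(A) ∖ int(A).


int(A) = {2, 3, 4, 5}, cl(A) = {1, 2, 3, 4, 5}, ∂A = {1}.

Closed sets in (X, τ) are complements of opens:
  closed(X, τ) = {∅, {1}, {2}, {5}, {1, 2}, {1, 5}, {2, 5}, {1, 2, 3}, {1, 2, 5}, {1, 2, 3, 4}, {1, 2, 3, 5}, {1, 2, 3, 4, 5}}.
int(A) = ⋃ {U ∈ τ : U ⊆ A}. Opens contained in A: ∅, {4}, {5}, {3, 4}, {4, 5}, {2, 3, 4}, {3, 4, 5}, {2, 3, 4, 5}.
Taking the union of these: int(A) = {2, 3, 4, 5}.
cl(A) = ⋂ {C closed : A ⊆ C}. Closed sets containing A: {1, 2, 3, 4, 5}.
Intersecting these: cl(A) = {1, 2, 3, 4, 5}.
∂A = cl(A) ∖ int(A) = {1, 2, 3, 4, 5} ∖ {2, 3, 4, 5} = {1}.


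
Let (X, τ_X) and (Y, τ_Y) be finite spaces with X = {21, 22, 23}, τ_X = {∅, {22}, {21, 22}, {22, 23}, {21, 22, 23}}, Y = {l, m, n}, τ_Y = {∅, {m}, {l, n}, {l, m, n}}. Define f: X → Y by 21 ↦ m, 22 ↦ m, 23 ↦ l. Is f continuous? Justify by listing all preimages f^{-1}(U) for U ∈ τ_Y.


f is NOT continuous.

Compute f^{-1}(U) for each U ∈ τ_Y:
  U = ∅: f^{-1}(U) = ∅ ∈ τ_X ✓.
  U = {m}: f^{-1}(U) = {21, 22} ∈ τ_X ✓.
  U = {l, n}: f^{-1}(U) = {23} ∉ τ_X ✗.
  U = {l, m, n}: f^{-1}(U) = {21, 22, 23} ∈ τ_X ✓.
Found U = {l, n} with f^{-1}(U) = {23} not in τ_X. Therefore f is NOT continuous.


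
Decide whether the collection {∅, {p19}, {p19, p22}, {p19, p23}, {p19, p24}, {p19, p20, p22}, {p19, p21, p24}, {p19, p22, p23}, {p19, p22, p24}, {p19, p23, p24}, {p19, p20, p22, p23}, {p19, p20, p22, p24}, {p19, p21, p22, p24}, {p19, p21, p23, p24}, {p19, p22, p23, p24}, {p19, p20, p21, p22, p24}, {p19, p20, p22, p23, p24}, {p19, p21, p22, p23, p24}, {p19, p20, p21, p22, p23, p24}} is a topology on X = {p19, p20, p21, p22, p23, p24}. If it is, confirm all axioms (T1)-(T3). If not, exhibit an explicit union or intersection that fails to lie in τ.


τ IS a topology on X.

Axiom (T1): ∅ ∈ τ? Yes; X ∈ τ? Yes.
Axiom (T2/T3): check pairwise unions and intersections of members of τ.
All pairwise intersections and unions checked — each lies in τ. Therefore τ satisfies (T1), (T2), (T3): it IS a topology on X.


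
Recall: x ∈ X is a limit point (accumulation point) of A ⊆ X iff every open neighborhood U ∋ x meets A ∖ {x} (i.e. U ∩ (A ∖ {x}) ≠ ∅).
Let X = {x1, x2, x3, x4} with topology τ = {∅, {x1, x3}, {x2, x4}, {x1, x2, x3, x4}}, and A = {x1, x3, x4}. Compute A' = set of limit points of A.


A' = {x1, x2, x3}

For each x ∈ X, list the open sets U ∈ τ with x ∈ U, then check whether U ∩ (A ∖ {x}) ≠ ∅ for every such U.
  x = x1: opens ∋ x are {x1, x3}, {x1, x2, x3, x4}; each meets A ∖ {x1}, so x IS a limit point.
  x = x2: opens ∋ x are {x2, x4}, {x1, x2, x3, x4}; each meets A ∖ {x2}, so x IS a limit point.
  x = x3: opens ∋ x are {x1, x3}, {x1, x2, x3, x4}; each meets A ∖ {x3}, so x IS a limit point.
  x = x4: open {x2, x4} ∋ x has {x2, x4} ∩ (A ∖ {x4}) = ∅, so x is NOT a limit point.
Collecting: A' = {x1, x2, x3}.


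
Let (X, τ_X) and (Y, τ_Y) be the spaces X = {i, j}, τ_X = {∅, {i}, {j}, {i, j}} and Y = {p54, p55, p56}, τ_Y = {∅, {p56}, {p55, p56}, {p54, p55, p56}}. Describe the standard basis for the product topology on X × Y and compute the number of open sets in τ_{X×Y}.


Basis B = {∅ × ∅, {i} × {p56}, {j} × {p56}, {i} × {p55, p56}, {i, j} × {p56}, {j} × {p55, p56}, {i} × {p54, p55, p56}, {j} × {p54, p55, p56}, {i, j} × {p55, p56}, {i, j} × {p54, p55, p56}}; |τ_{X×Y}| = 16.

Enumerate products U × V with U ∈ τ_X, V ∈ τ_Y (deduplicated):
  ∅ × ∅ = {} (∅)
  {i} × {p56} = {(i,p56)}
  {j} × {p56} = {(j,p56)}
  {i} × {p55, p56} = {(i,p55), (i,p56)}
  {i, j} × {p56} = {(i,p56), (j,p56)}
  {j} × {p55, p56} = {(j,p55), (j,p56)}
  {i} × {p54, p55, p56} = {(i,p54), (i,p55), (i,p56)}
  {j} × {p54, p55, p56} = {(j,p54), (j,p55), (j,p56)}
  {i, j} × {p55, p56} = {(i,p55), (i,p56), (j,p55), (j,p56)}
  {i, j} × {p54, p55, p56} = {(i,p54), (i,p55), (i,p56), (j,p54), (j,p55), (j,p56)}
These 10 distinct sets form the basis B.
Close under arbitrary unions to get τ_{X×Y}; counting gives |τ_{X×Y}| = 16.


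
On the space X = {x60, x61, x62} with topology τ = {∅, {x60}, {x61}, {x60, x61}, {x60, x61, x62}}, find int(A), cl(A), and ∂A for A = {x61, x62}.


int(A) = {x61}, cl(A) = {x61, x62}, ∂A = {x62}.

Closed sets in (X, τ) are complements of opens:
  closed(X, τ) = {∅, {x62}, {x60, x62}, {x61, x62}, {x60, x61, x62}}.
int(A) = ⋃ {U ∈ τ : U ⊆ A}. Opens contained in A: ∅, {x61}.
Taking the union of these: int(A) = {x61}.
cl(A) = ⋂ {C closed : A ⊆ C}. Closed sets containing A: {x61, x62}, {x60, x61, x62}.
Intersecting these: cl(A) = {x61, x62}.
∂A = cl(A) ∖ int(A) = {x61, x62} ∖ {x61} = {x62}.


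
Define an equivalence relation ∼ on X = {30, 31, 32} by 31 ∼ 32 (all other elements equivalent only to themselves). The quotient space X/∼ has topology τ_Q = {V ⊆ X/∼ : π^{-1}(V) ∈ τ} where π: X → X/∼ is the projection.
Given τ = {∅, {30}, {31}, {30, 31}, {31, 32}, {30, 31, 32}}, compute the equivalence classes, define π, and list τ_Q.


X/∼ = {[30], [31=32]}; |τ_Q| = 4.

Equivalence classes: [30], [31=32].
Quotient map π: X → X/∼ sends 30 ↦ [30], 31 ↦ [31=32], 32 ↦ [31=32].
For each subset V ⊆ X/∼, compute π^{-1}(V) ⊆ X and check whether π^{-1}(V) ∈ τ. V is open in τ_Q iff π^{-1}(V) ∈ τ.
  V = {}: π^{-1}(V) = ∅ ∈ τ ✓.
  V = {[30]}: π^{-1}(V) = {30} ∈ τ ✓.
  V = {[31=32]}: π^{-1}(V) = {31, 32} ∈ τ ✓.
  V = {[30], [31=32]}: π^{-1}(V) = {30, 31, 32} ∈ τ ✓.
Open sets in the quotient: τ_Q = {{}, {[30]}, {[31=32]}, {[30], [31=32]}} (4 elements).


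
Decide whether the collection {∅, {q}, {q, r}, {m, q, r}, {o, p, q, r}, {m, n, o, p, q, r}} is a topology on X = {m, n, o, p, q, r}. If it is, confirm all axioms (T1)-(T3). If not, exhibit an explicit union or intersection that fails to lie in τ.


τ is NOT a topology on X.

Axiom (T1): ∅ ∈ τ? Yes; X ∈ τ? Yes.
Axiom (T2/T3): check pairwise unions and intersections of members of τ.
Counterexample for (T2): {m, q, r} ∪ {o, p, q, r} = {m, o, p, q, r} ∉ τ. Therefore τ is NOT a topology.


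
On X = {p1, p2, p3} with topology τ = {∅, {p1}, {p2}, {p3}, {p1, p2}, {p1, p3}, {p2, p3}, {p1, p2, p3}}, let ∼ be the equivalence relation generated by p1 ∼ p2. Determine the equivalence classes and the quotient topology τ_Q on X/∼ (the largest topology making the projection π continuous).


X/∼ = {[p1=p2], [p3]}; |τ_Q| = 4.

Equivalence classes: [p1=p2], [p3].
Quotient map π: X → X/∼ sends p1 ↦ [p1=p2], p2 ↦ [p1=p2], p3 ↦ [p3].
For each subset V ⊆ X/∼, compute π^{-1}(V) ⊆ X and check whether π^{-1}(V) ∈ τ. V is open in τ_Q iff π^{-1}(V) ∈ τ.
  V = {}: π^{-1}(V) = ∅ ∈ τ ✓.
  V = {[p1=p2]}: π^{-1}(V) = {p1, p2} ∈ τ ✓.
  V = {[p3]}: π^{-1}(V) = {p3} ∈ τ ✓.
  V = {[p1=p2], [p3]}: π^{-1}(V) = {p1, p2, p3} ∈ τ ✓.
Open sets in the quotient: τ_Q = {{}, {[p1=p2]}, {[p3]}, {[p1=p2], [p3]}} (4 elements).


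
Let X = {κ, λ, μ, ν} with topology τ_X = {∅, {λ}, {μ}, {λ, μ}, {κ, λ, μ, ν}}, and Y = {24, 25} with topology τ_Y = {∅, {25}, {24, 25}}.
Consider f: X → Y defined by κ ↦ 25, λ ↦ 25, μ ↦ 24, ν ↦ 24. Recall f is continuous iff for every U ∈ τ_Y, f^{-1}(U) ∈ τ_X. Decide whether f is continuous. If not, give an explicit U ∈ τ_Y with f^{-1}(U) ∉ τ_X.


f is NOT continuous.

Compute f^{-1}(U) for each U ∈ τ_Y:
  U = ∅: f^{-1}(U) = ∅ ∈ τ_X ✓.
  U = {25}: f^{-1}(U) = {κ, λ} ∉ τ_X ✗.
  U = {24, 25}: f^{-1}(U) = {κ, λ, μ, ν} ∈ τ_X ✓.
Found U = {25} with f^{-1}(U) = {κ, λ} not in τ_X. Therefore f is NOT continuous.


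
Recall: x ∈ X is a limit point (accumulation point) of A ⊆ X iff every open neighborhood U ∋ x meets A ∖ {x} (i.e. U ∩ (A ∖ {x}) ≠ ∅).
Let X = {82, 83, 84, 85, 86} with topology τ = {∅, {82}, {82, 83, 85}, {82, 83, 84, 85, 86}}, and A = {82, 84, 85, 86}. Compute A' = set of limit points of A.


A' = {83, 84, 85, 86}

For each x ∈ X, list the open sets U ∈ τ with x ∈ U, then check whether U ∩ (A ∖ {x}) ≠ ∅ for every such U.
  x = 82: open {82} ∋ x has {82} ∩ (A ∖ {82}) = ∅, so x is NOT a limit point.
  x = 83: opens ∋ x are {82, 83, 85}, {82, 83, 84, 85, 86}; each meets A ∖ {83}, so x IS a limit point.
  x = 84: opens ∋ x are {82, 83, 84, 85, 86}; each meets A ∖ {84}, so x IS a limit point.
  x = 85: opens ∋ x are {82, 83, 85}, {82, 83, 84, 85, 86}; each meets A ∖ {85}, so x IS a limit point.
  x = 86: opens ∋ x are {82, 83, 84, 85, 86}; each meets A ∖ {86}, so x IS a limit point.
Collecting: A' = {83, 84, 85, 86}.


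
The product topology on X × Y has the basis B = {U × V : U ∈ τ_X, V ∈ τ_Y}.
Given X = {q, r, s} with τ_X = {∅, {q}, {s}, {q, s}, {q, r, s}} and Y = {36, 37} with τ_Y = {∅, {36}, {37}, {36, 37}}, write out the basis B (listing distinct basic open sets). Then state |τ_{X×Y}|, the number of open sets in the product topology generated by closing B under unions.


Basis B = {∅ × ∅, {q} × {36}, {q} × {37}, {s} × {36}, {s} × {37}, {q} × {36, 37}, {q, s} × {36}, {q, s} × {37}, {s} × {36, 37}, {q, r, s} × {36}, {q, r, s} × {37}, {q, s} × {36, 37}, {q, r, s} × {36, 37}}; |τ_{X×Y}| = 25.

Enumerate products U × V with U ∈ τ_X, V ∈ τ_Y (deduplicated):
  ∅ × ∅ = {} (∅)
  {q} × {36} = {(q,36)}
  {q} × {37} = {(q,37)}
  {s} × {36} = {(s,36)}
  {s} × {37} = {(s,37)}
  {q} × {36, 37} = {(q,36), (q,37)}
  {q, s} × {36} = {(q,36), (s,36)}
  {q, s} × {37} = {(q,37), (s,37)}
  {s} × {36, 37} = {(s,36), (s,37)}
  {q, r, s} × {36} = {(q,36), (r,36), (s,36)}
  {q, r, s} × {37} = {(q,37), (r,37), (s,37)}
  {q, s} × {36, 37} = {(q,36), (q,37), (s,36), (s,37)}
  {q, r, s} × {36, 37} = {(q,36), (q,37), (r,36), (r,37), (s,36), (s,37)}
These 13 distinct sets form the basis B.
Close under arbitrary unions to get τ_{X×Y}; counting gives |τ_{X×Y}| = 25.


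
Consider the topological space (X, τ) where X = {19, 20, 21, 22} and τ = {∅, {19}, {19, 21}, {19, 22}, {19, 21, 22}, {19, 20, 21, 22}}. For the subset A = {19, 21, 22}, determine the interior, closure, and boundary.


int(A) = {19, 21, 22}, cl(A) = {19, 20, 21, 22}, ∂A = {20}.

Closed sets in (X, τ) are complements of opens:
  closed(X, τ) = {∅, {20}, {20, 21}, {20, 22}, {20, 21, 22}, {19, 20, 21, 22}}.
int(A) = ⋃ {U ∈ τ : U ⊆ A}. Opens contained in A: ∅, {19}, {19, 21}, {19, 22}, {19, 21, 22}.
Taking the union of these: int(A) = {19, 21, 22}.
cl(A) = ⋂ {C closed : A ⊆ C}. Closed sets containing A: {19, 20, 21, 22}.
Intersecting these: cl(A) = {19, 20, 21, 22}.
∂A = cl(A) ∖ int(A) = {19, 20, 21, 22} ∖ {19, 21, 22} = {20}.


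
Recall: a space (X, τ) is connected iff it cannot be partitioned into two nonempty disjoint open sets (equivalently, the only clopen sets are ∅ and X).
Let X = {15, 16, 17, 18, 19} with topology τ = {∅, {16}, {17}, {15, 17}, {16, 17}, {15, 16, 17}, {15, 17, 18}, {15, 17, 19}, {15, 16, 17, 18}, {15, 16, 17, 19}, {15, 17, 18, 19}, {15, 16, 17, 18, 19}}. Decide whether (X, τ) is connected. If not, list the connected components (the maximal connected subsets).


(X, τ) is disconnected; components = [{16}, {15, 17, 18, 19}].

Find clopen sets (U ∈ τ with X ∖ U ∈ τ):
  U = ∅, X ∖ U = {15, 16, 17, 18, 19} — both open, so U is clopen.
  U = {16}, X ∖ U = {15, 17, 18, 19} — both open, so U is clopen.
  U = {15, 17, 18, 19}, X ∖ U = {16} — both open, so U is clopen.
  U = {15, 16, 17, 18, 19}, X ∖ U = ∅ — both open, so U is clopen.
Nontrivial clopen(s) exist: e.g. {15, 17, 18, 19}. So (X, τ) is disconnected.
Compute connected components by grouping points that agree on all clopens:
  component: {16}
  component: {15, 17, 18, 19}


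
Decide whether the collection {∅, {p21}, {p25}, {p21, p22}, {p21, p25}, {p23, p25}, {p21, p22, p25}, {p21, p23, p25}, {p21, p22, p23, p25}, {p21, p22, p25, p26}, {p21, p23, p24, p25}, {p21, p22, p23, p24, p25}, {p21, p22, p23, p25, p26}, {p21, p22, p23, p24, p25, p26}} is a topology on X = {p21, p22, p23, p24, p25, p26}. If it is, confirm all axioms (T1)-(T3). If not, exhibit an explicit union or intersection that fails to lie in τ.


τ IS a topology on X.

Axiom (T1): ∅ ∈ τ? Yes; X ∈ τ? Yes.
Axiom (T2/T3): check pairwise unions and intersections of members of τ.
All pairwise intersections and unions checked — each lies in τ. Therefore τ satisfies (T1), (T2), (T3): it IS a topology on X.


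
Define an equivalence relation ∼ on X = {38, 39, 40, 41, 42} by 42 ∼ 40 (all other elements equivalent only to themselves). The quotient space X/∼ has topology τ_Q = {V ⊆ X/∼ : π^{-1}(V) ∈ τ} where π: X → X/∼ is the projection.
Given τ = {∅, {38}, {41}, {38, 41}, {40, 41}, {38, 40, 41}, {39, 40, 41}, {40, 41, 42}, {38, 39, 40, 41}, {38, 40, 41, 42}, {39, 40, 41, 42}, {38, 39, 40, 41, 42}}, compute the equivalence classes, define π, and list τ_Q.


X/∼ = {[38], [39], [40=42], [41]}; |τ_Q| = 8.

Equivalence classes: [38], [39], [40=42], [41].
Quotient map π: X → X/∼ sends 38 ↦ [38], 39 ↦ [39], 40 ↦ [40=42], 41 ↦ [41], 42 ↦ [40=42].
For each subset V ⊆ X/∼, compute π^{-1}(V) ⊆ X and check whether π^{-1}(V) ∈ τ. V is open in τ_Q iff π^{-1}(V) ∈ τ.
  V = {}: π^{-1}(V) = ∅ ∈ τ ✓.
  V = {[38]}: π^{-1}(V) = {38} ∈ τ ✓.
  V = {[39]}: π^{-1}(V) = {39} ∉ τ ✗.
  V = {[38], [39]}: π^{-1}(V) = {38, 39} ∉ τ ✗.
  V = {[40=42]}: π^{-1}(V) = {40, 42} ∉ τ ✗.
  V = {[38], [40=42]}: π^{-1}(V) = {38, 40, 42} ∉ τ ✗.
  V = {[39], [40=42]}: π^{-1}(V) = {39, 40, 42} ∉ τ ✗.
  V = {[38], [39], [40=42]}: π^{-1}(V) = {38, 39, 40, 42} ∉ τ ✗.
  V = {[41]}: π^{-1}(V) = {41} ∈ τ ✓.
  V = {[38], [41]}: π^{-1}(V) = {38, 41} ∈ τ ✓.
  V = {[39], [41]}: π^{-1}(V) = {39, 41} ∉ τ ✗.
  V = {[38], [39], [41]}: π^{-1}(V) = {38, 39, 41} ∉ τ ✗.
  V = {[40=42], [41]}: π^{-1}(V) = {40, 41, 42} ∈ τ ✓.
  V = {[38], [40=42], [41]}: π^{-1}(V) = {38, 40, 41, 42} ∈ τ ✓.
  V = {[39], [40=42], [41]}: π^{-1}(V) = {39, 40, 41, 42} ∈ τ ✓.
  V = {[38], [39], [40=42], [41]}: π^{-1}(V) = {38, 39, 40, 41, 42} ∈ τ ✓.
Open sets in the quotient: τ_Q = {{}, {[38]}, {[41]}, {[38], [41]}, {[40=42], [41]}, {[38], [40=42], [41]}, {[39], [40=42], [41]}, {[38], [39], [40=42], [41]}} (8 elements).


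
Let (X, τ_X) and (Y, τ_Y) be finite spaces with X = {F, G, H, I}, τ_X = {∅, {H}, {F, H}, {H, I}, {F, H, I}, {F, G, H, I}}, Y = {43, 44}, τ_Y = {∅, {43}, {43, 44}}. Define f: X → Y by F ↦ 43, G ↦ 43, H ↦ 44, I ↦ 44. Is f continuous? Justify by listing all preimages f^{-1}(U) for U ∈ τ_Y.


f is NOT continuous.

Compute f^{-1}(U) for each U ∈ τ_Y:
  U = ∅: f^{-1}(U) = ∅ ∈ τ_X ✓.
  U = {43}: f^{-1}(U) = {F, G} ∉ τ_X ✗.
  U = {43, 44}: f^{-1}(U) = {F, G, H, I} ∈ τ_X ✓.
Found U = {43} with f^{-1}(U) = {F, G} not in τ_X. Therefore f is NOT continuous.


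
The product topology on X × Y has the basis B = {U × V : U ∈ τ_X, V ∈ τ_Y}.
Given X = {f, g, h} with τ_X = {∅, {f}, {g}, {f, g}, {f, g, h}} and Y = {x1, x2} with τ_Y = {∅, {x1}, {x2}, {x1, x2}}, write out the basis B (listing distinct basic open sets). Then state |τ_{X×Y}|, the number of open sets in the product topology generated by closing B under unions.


Basis B = {∅ × ∅, {f} × {x1}, {f} × {x2}, {g} × {x1}, {g} × {x2}, {f} × {x1, x2}, {f, g} × {x1}, {f, g} × {x2}, {g} × {x1, x2}, {f, g, h} × {x1}, {f, g, h} × {x2}, {f, g} × {x1, x2}, {f, g, h} × {x1, x2}}; |τ_{X×Y}| = 25.

Enumerate products U × V with U ∈ τ_X, V ∈ τ_Y (deduplicated):
  ∅ × ∅ = {} (∅)
  {f} × {x1} = {(f,x1)}
  {f} × {x2} = {(f,x2)}
  {g} × {x1} = {(g,x1)}
  {g} × {x2} = {(g,x2)}
  {f} × {x1, x2} = {(f,x1), (f,x2)}
  {f, g} × {x1} = {(f,x1), (g,x1)}
  {f, g} × {x2} = {(f,x2), (g,x2)}
  {g} × {x1, x2} = {(g,x1), (g,x2)}
  {f, g, h} × {x1} = {(f,x1), (g,x1), (h,x1)}
  {f, g, h} × {x2} = {(f,x2), (g,x2), (h,x2)}
  {f, g} × {x1, x2} = {(f,x1), (f,x2), (g,x1), (g,x2)}
  {f, g, h} × {x1, x2} = {(f,x1), (f,x2), (g,x1), (g,x2), (h,x1), (h,x2)}
These 13 distinct sets form the basis B.
Close under arbitrary unions to get τ_{X×Y}; counting gives |τ_{X×Y}| = 25.


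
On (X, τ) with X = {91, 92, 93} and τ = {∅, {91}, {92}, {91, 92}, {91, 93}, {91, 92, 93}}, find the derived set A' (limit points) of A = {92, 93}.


A' = ∅

For each x ∈ X, list the open sets U ∈ τ with x ∈ U, then check whether U ∩ (A ∖ {x}) ≠ ∅ for every such U.
  x = 91: open {91} ∋ x has {91} ∩ (A ∖ {91}) = ∅, so x is NOT a limit point.
  x = 92: open {92} ∋ x has {92} ∩ (A ∖ {92}) = ∅, so x is NOT a limit point.
  x = 93: open {91, 93} ∋ x has {91, 93} ∩ (A ∖ {93}) = ∅, so x is NOT a limit point.
Collecting: A' = ∅.


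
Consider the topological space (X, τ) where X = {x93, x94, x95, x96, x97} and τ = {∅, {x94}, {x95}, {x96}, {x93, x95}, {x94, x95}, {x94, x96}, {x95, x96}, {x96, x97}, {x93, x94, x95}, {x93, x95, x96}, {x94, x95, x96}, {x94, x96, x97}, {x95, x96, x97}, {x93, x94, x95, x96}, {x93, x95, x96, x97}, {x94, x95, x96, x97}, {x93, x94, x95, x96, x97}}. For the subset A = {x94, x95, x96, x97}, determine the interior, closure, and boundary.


int(A) = {x94, x95, x96, x97}, cl(A) = {x93, x94, x95, x96, x97}, ∂A = {x93}.

Closed sets in (X, τ) are complements of opens:
  closed(X, τ) = {∅, {x93}, {x94}, {x97}, {x93, x94}, {x93, x95}, {x93, x97}, {x94, x97}, {x96, x97}, {x93, x94, x95}, {x93, x94, x97}, {x93, x95, x97}, {x93, x96, x97}, {x94, x96, x97}, {x93, x94, x95, x97}, {x93, x94, x96, x97}, {x93, x95, x96, x97}, {x93, x94, x95, x96, x97}}.
int(A) = ⋃ {U ∈ τ : U ⊆ A}. Opens contained in A: ∅, {x94}, {x95}, {x96}, {x94, x95}, {x94, x96}, {x95, x96}, {x96, x97}, {x94, x95, x96}, {x94, x96, x97}, {x95, x96, x97}, {x94, x95, x96, x97}.
Taking the union of these: int(A) = {x94, x95, x96, x97}.
cl(A) = ⋂ {C closed : A ⊆ C}. Closed sets containing A: {x93, x94, x95, x96, x97}.
Intersecting these: cl(A) = {x93, x94, x95, x96, x97}.
∂A = cl(A) ∖ int(A) = {x93, x94, x95, x96, x97} ∖ {x94, x95, x96, x97} = {x93}.


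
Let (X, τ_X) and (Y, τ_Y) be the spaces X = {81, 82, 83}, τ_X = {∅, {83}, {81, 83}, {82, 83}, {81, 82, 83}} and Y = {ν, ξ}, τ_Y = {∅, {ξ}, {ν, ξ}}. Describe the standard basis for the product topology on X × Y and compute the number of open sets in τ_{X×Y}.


Basis B = {∅ × ∅, {83} × {ξ}, {81, 83} × {ξ}, {82, 83} × {ξ}, {83} × {ν, ξ}, {81, 82, 83} × {ξ}, {81, 83} × {ν, ξ}, {82, 83} × {ν, ξ}, {81, 82, 83} × {ν, ξ}}; |τ_{X×Y}| = 14.

Enumerate products U × V with U ∈ τ_X, V ∈ τ_Y (deduplicated):
  ∅ × ∅ = {} (∅)
  {83} × {ξ} = {(83,ξ)}
  {81, 83} × {ξ} = {(81,ξ), (83,ξ)}
  {82, 83} × {ξ} = {(82,ξ), (83,ξ)}
  {83} × {ν, ξ} = {(83,ν), (83,ξ)}
  {81, 82, 83} × {ξ} = {(81,ξ), (82,ξ), (83,ξ)}
  {81, 83} × {ν, ξ} = {(81,ν), (81,ξ), (83,ν), (83,ξ)}
  {82, 83} × {ν, ξ} = {(82,ν), (82,ξ), (83,ν), (83,ξ)}
  {81, 82, 83} × {ν, ξ} = {(81,ν), (81,ξ), (82,ν), (82,ξ), (83,ν), (83,ξ)}
These 9 distinct sets form the basis B.
Close under arbitrary unions to get τ_{X×Y}; counting gives |τ_{X×Y}| = 14.


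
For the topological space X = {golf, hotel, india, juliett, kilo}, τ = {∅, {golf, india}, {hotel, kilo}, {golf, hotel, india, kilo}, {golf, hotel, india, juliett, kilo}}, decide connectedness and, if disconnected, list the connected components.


(X, τ) is connected.

Find clopen sets (U ∈ τ with X ∖ U ∈ τ):
  U = ∅, X ∖ U = {golf, hotel, india, juliett, kilo} — both open, so U is clopen.
  U = {golf, hotel, india, juliett, kilo}, X ∖ U = ∅ — both open, so U is clopen.
Only trivial clopens (∅ and X) exist, so (X, τ) is connected.
Compute connected components by grouping points that agree on all clopens:
  component: {golf, hotel, india, juliett, kilo}


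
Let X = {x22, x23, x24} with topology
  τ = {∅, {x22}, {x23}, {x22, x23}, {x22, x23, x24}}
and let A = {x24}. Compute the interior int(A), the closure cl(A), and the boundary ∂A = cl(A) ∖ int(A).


int(A) = ∅, cl(A) = {x24}, ∂A = {x24}.

Closed sets in (X, τ) are complements of opens:
  closed(X, τ) = {∅, {x24}, {x22, x24}, {x23, x24}, {x22, x23, x24}}.
int(A) = ⋃ {U ∈ τ : U ⊆ A}. Opens contained in A: ∅.
Taking the union of these: int(A) = ∅.
cl(A) = ⋂ {C closed : A ⊆ C}. Closed sets containing A: {x24}, {x22, x24}, {x23, x24}, {x22, x23, x24}.
Intersecting these: cl(A) = {x24}.
∂A = cl(A) ∖ int(A) = {x24} ∖ ∅ = {x24}.


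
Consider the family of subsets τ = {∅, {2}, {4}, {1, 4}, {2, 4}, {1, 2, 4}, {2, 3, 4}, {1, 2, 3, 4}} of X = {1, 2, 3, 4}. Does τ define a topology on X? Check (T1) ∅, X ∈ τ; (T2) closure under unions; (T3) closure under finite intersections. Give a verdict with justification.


τ IS a topology on X.

Axiom (T1): ∅ ∈ τ? Yes; X ∈ τ? Yes.
Axiom (T2/T3): check pairwise unions and intersections of members of τ.
All pairwise intersections and unions checked — each lies in τ. Therefore τ satisfies (T1), (T2), (T3): it IS a topology on X.


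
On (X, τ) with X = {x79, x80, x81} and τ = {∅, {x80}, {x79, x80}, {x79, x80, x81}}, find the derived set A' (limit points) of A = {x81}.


A' = ∅

For each x ∈ X, list the open sets U ∈ τ with x ∈ U, then check whether U ∩ (A ∖ {x}) ≠ ∅ for every such U.
  x = x79: open {x79, x80} ∋ x has {x79, x80} ∩ (A ∖ {x79}) = ∅, so x is NOT a limit point.
  x = x80: open {x80} ∋ x has {x80} ∩ (A ∖ {x80}) = ∅, so x is NOT a limit point.
  x = x81: open {x79, x80, x81} ∋ x has {x79, x80, x81} ∩ (A ∖ {x81}) = ∅, so x is NOT a limit point.
Collecting: A' = ∅.


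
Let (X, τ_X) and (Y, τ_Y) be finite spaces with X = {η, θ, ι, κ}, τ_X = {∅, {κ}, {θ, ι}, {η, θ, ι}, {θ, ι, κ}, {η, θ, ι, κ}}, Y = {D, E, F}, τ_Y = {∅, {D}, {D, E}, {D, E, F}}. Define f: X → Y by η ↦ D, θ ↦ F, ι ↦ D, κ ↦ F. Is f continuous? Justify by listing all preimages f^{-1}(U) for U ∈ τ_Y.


f is NOT continuous.

Compute f^{-1}(U) for each U ∈ τ_Y:
  U = ∅: f^{-1}(U) = ∅ ∈ τ_X ✓.
  U = {D}: f^{-1}(U) = {η, ι} ∉ τ_X ✗.
  U = {D, E}: f^{-1}(U) = {η, ι} ∉ τ_X ✗.
  U = {D, E, F}: f^{-1}(U) = {η, θ, ι, κ} ∈ τ_X ✓.
Found U = {D} with f^{-1}(U) = {η, ι} not in τ_X. Therefore f is NOT continuous.
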